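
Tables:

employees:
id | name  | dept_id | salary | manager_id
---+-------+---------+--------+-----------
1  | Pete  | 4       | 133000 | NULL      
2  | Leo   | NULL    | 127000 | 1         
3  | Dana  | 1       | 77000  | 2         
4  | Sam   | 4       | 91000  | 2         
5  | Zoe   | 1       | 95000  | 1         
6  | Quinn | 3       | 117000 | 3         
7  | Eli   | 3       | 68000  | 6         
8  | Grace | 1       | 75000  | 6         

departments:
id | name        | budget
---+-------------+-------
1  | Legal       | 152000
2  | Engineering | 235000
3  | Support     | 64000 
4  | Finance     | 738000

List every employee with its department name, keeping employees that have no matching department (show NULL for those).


LEFT JOIN keeps every row from employees (the left table); where dept_id has no match in departments, the department columns become NULL. Walk through each employee:
  - employee 1 (Pete): dept_id=4 -> matches Finance
  - employee 2 (Leo): dept_id=NULL, no match -> kept with NULL
  - employee 3 (Dana): dept_id=1 -> matches Legal
  - employee 4 (Sam): dept_id=4 -> matches Finance
  - employee 5 (Zoe): dept_id=1 -> matches Legal
  - employee 6 (Quinn): dept_id=3 -> matches Support
  - employee 7 (Eli): dept_id=3 -> matches Support
  - employee 8 (Grace): dept_id=1 -> matches Legal
All 8 rows appear; 1 has NULL department.

SQL:
SELECT a.name, b.name AS department
FROM employees a
LEFT JOIN departments b ON a.dept_id = b.id

Result:
name  | department
------+-----------
Pete  | Finance   
Leo   | NULL      
Dana  | Legal     
Sam   | Finance   
Zoe   | Legal     
Quinn | Support   
Eli   | Support   
Grace | Legal     


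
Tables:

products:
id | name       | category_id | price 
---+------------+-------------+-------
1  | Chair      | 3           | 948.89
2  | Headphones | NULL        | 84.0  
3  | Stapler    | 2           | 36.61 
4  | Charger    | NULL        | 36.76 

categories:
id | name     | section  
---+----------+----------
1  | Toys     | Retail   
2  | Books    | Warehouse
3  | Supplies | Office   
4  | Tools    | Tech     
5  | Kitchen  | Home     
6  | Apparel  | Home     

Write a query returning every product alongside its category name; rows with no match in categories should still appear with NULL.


LEFT JOIN keeps every row from products (the left table); where category_id has no match in categories, the category columns become NULL. Walk through each product:
  - product 1 (Chair): category_id=3 -> matches Supplies
  - product 2 (Headphones): category_id=NULL, no match -> kept with NULL
  - product 3 (Stapler): category_id=2 -> matches Books
  - product 4 (Charger): category_id=NULL, no match -> kept with NULL
All 4 rows appear; 2 have NULL category.

SQL:
SELECT a.name, b.name AS category
FROM products a
LEFT JOIN categories b ON a.category_id = b.id

Result:
name       | category
-----------+---------
Chair      | Supplies
Headphones | NULL    
Stapler    | Books   
Charger    | NULL    


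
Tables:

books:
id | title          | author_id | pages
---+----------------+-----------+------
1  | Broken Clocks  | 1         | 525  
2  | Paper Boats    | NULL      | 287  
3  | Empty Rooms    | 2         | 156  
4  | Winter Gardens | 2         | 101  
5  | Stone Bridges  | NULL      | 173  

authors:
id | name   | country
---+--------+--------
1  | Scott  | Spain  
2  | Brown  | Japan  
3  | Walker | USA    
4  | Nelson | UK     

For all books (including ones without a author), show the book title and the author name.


LEFT JOIN keeps every row from books (the left table); where author_id has no match in authors, the author columns become NULL. Walk through each book:
  - book 1 (Broken Clocks): author_id=1 -> matches Scott
  - book 2 (Paper Boats): author_id=NULL, no match -> kept with NULL
  - book 3 (Empty Rooms): author_id=2 -> matches Brown
  - book 4 (Winter Gardens): author_id=2 -> matches Brown
  - book 5 (Stone Bridges): author_id=NULL, no match -> kept with NULL
All 5 rows appear; 2 have NULL author.

SQL:
SELECT a.title, b.name AS author
FROM books a
LEFT JOIN authors b ON a.author_id = b.id

Result:
title          | author
---------------+-------
Broken Clocks  | Scott 
Paper Boats    | NULL  
Empty Rooms    | Brown 
Winter Gardens | Brown 
Stone Bridges  | NULL  


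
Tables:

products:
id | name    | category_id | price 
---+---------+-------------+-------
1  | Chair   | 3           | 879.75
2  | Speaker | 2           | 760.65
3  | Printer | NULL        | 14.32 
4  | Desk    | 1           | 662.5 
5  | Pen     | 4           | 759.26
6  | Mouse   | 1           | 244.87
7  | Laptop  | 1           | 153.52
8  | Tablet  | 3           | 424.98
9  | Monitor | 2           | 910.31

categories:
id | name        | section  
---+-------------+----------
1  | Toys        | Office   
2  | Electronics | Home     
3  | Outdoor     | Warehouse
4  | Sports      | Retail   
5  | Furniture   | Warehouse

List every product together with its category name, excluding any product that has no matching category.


INNER JOIN keeps only products rows whose category_id matches an id in categories. Walk through each product:
  - product 1 (Chair): category_id=3 -> matches Outdoor
  - product 2 (Speaker): category_id=2 -> matches Electronics
  - product 3 (Printer): category_id=NULL, no match -> dropped
  - product 4 (Desk): category_id=1 -> matches Toys
  - product 5 (Pen): category_id=4 -> matches Sports
  - product 6 (Mouse): category_id=1 -> matches Toys
  - product 7 (Laptop): category_id=1 -> matches Toys
  - product 8 (Tablet): category_id=3 -> matches Outdoor
  - product 9 (Monitor): category_id=2 -> matches Electronics
So 1 of 9 rows is dropped.

SQL:
SELECT a.name, b.name AS category
FROM products a
INNER JOIN categories b ON a.category_id = b.id

Result:
name    | category   
--------+------------
Chair   | Outdoor    
Speaker | Electronics
Desk    | Toys       
Pen     | Sports     
Mouse   | Toys       
Laptop  | Toys       
Tablet  | Outdoor    
Monitor | Electronics


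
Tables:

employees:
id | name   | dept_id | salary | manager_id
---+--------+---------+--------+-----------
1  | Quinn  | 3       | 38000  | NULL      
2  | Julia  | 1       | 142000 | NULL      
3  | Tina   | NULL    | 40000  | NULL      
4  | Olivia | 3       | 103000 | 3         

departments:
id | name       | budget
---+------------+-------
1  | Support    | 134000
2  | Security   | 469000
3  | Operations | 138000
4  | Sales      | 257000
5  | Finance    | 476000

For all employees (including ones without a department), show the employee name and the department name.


LEFT JOIN keeps every row from employees (the left table); where dept_id has no match in departments, the department columns become NULL. Walk through each employee:
  - employee 1 (Quinn): dept_id=3 -> matches Operations
  - employee 2 (Julia): dept_id=1 -> matches Support
  - employee 3 (Tina): dept_id=NULL, no match -> kept with NULL
  - employee 4 (Olivia): dept_id=3 -> matches Operations
All 4 rows appear; 1 has NULL department.

SQL:
SELECT a.name, b.name AS department
FROM employees a
LEFT JOIN departments b ON a.dept_id = b.id

Result:
name   | department
-------+-----------
Quinn  | Operations
Julia  | Support   
Tina   | NULL      
Olivia | Operations


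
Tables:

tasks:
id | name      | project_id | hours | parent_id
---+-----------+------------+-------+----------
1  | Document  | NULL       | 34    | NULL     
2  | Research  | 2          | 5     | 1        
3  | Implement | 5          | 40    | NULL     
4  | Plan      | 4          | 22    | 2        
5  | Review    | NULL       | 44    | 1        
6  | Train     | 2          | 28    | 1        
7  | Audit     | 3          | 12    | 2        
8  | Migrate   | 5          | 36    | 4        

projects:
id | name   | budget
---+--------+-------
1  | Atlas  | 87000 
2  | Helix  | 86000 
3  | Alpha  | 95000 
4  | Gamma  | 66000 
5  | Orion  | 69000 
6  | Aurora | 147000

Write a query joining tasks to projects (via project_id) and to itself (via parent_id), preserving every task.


Two LEFT JOINs from the same base table tasks: one to projects via project_id, one to tasks itself via parent_id. Both are LEFT so every task is preserved.
Match against projects:
  - task 1 (Document): project_id=NULL, no match -> kept with NULL
  - task 2 (Research): project_id=2 -> matches Helix
  - task 3 (Implement): project_id=5 -> matches Orion
  - task 4 (Plan): project_id=4 -> matches Gamma
  - task 5 (Review): project_id=NULL, no match -> kept with NULL
  - task 6 (Train): project_id=2 -> matches Helix
  - task 7 (Audit): project_id=3 -> matches Alpha
  - task 8 (Migrate): project_id=5 -> matches Orion
Match against tasks (self):
  - task 1 (Document): parent_id=NULL -> NULL
  - task 2 (Research): parent_id=1 -> Document
  - task 3 (Implement): parent_id=NULL -> NULL
  - task 4 (Plan): parent_id=2 -> Research
  - task 5 (Review): parent_id=1 -> Document
  - task 6 (Train): parent_id=1 -> Document
  - task 7 (Audit): parent_id=2 -> Research
  - task 8 (Migrate): parent_id=4 -> Plan

SQL:
SELECT a.name, b.name AS project, c.name AS parent
FROM tasks a
LEFT JOIN projects b ON a.project_id = b.id
LEFT JOIN tasks c ON a.parent_id = c.id

Result:
name      | project | parent  
----------+---------+---------
Document  | NULL    | NULL    
Research  | Helix   | Document
Implement | Orion   | NULL    
Plan      | Gamma   | Research
Review    | NULL    | Document
Train     | Helix   | Document
Audit     | Alpha   | Research
Migrate   | Orion   | Plan    


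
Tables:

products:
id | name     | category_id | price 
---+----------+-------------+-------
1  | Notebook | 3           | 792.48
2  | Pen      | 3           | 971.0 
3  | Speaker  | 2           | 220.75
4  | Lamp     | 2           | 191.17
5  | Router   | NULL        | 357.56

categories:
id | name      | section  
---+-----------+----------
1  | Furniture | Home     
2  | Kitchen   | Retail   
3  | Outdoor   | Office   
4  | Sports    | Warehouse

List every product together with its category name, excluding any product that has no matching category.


INNER JOIN keeps only products rows whose category_id matches an id in categories. Walk through each product:
  - product 1 (Notebook): category_id=3 -> matches Outdoor
  - product 2 (Pen): category_id=3 -> matches Outdoor
  - product 3 (Speaker): category_id=2 -> matches Kitchen
  - product 4 (Lamp): category_id=2 -> matches Kitchen
  - product 5 (Router): category_id=NULL, no match -> dropped
So 1 of 5 rows is dropped.

SQL:
SELECT a.name, b.name AS category
FROM products a
INNER JOIN categories b ON a.category_id = b.id

Result:
name     | category
---------+---------
Notebook | Outdoor 
Pen      | Outdoor 
Speaker  | Kitchen 
Lamp     | Kitchen 


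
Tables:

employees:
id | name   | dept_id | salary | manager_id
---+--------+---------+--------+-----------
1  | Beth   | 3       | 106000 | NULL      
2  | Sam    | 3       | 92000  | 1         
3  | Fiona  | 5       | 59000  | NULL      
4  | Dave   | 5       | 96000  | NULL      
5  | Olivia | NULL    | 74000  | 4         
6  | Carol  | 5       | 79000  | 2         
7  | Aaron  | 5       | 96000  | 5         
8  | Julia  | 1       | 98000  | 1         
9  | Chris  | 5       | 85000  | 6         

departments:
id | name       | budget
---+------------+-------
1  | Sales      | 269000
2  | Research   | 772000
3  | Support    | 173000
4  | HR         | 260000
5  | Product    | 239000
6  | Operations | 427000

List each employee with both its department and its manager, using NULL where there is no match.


Two LEFT JOINs from the same base table employees: one to departments via dept_id, one to employees itself via manager_id. Both are LEFT so every employee is preserved.
Match against departments:
  - employee 1 (Beth): dept_id=3 -> matches Support
  - employee 2 (Sam): dept_id=3 -> matches Support
  - employee 3 (Fiona): dept_id=5 -> matches Product
  - employee 4 (Dave): dept_id=5 -> matches Product
  - employee 5 (Olivia): dept_id=NULL, no match -> kept with NULL
  - employee 6 (Carol): dept_id=5 -> matches Product
  - employee 7 (Aaron): dept_id=5 -> matches Product
  - employee 8 (Julia): dept_id=1 -> matches Sales
  - employee 9 (Chris): dept_id=5 -> matches Product
Match against employees (self):
  - employee 1 (Beth): manager_id=NULL -> NULL
  - employee 2 (Sam): manager_id=1 -> Beth
  - employee 3 (Fiona): manager_id=NULL -> NULL
  - employee 4 (Dave): manager_id=NULL -> NULL
  - employee 5 (Olivia): manager_id=4 -> Dave
  - employee 6 (Carol): manager_id=2 -> Sam
  - employee 7 (Aaron): manager_id=5 -> Olivia
  - employee 8 (Julia): manager_id=1 -> Beth
  - employee 9 (Chris): manager_id=6 -> Carol

SQL:
SELECT a.name, b.name AS department, c.name AS manager
FROM employees a
LEFT JOIN departments b ON a.dept_id = b.id
LEFT JOIN employees c ON a.manager_id = c.id

Result:
name   | department | manager
-------+------------+--------
Beth   | Support    | NULL   
Sam    | Support    | Beth   
Fiona  | Product    | NULL   
Dave   | Product    | NULL   
Olivia | NULL       | Dave   
Carol  | Product    | Sam    
Aaron  | Product    | Olivia 
Julia  | Sales      | Beth   
Chris  | Product    | Carol  


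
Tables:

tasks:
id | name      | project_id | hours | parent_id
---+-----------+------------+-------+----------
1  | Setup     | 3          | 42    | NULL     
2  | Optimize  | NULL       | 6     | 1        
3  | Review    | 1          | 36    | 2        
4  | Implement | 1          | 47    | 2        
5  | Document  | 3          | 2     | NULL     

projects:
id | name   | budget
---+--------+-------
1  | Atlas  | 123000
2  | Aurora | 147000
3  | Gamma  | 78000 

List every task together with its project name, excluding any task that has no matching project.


INNER JOIN keeps only tasks rows whose project_id matches an id in projects. Walk through each task:
  - task 1 (Setup): project_id=3 -> matches Gamma
  - task 2 (Optimize): project_id=NULL, no match -> dropped
  - task 3 (Review): project_id=1 -> matches Atlas
  - task 4 (Implement): project_id=1 -> matches Atlas
  - task 5 (Document): project_id=3 -> matches Gamma
So 1 of 5 rows is dropped.

SQL:
SELECT a.name, b.name AS project
FROM tasks a
INNER JOIN projects b ON a.project_id = b.id

Result:
name      | project
----------+--------
Setup     | Gamma  
Review    | Atlas  
Implement | Atlas  
Document  | Gamma  


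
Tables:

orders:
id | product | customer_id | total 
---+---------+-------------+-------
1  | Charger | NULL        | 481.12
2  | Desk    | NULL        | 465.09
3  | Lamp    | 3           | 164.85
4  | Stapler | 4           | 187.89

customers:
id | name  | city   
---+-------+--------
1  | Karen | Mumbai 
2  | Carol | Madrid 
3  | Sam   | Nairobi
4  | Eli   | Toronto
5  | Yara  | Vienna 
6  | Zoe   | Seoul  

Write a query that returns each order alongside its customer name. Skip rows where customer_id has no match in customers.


INNER JOIN keeps only orders rows whose customer_id matches an id in customers. Walk through each order:
  - order 1 (Charger): customer_id=NULL, no match -> dropped
  - order 2 (Desk): customer_id=NULL, no match -> dropped
  - order 3 (Lamp): customer_id=3 -> matches Sam
  - order 4 (Stapler): customer_id=4 -> matches Eli
So 2 of 4 rows are dropped.

SQL:
SELECT a.product, b.name AS customer
FROM orders a
INNER JOIN customers b ON a.customer_id = b.id

Result:
product | customer
--------+---------
Lamp    | Sam     
Stapler | Eli     


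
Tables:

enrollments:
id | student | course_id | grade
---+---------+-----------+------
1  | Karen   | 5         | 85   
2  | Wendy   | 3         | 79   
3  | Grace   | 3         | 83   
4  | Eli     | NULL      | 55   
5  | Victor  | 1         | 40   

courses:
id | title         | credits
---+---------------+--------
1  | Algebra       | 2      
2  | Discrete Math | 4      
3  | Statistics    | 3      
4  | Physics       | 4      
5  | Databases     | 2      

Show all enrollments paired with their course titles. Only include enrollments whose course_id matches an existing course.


INNER JOIN keeps only enrollments rows whose course_id matches an id in courses. Walk through each enrollment:
  - enrollment 1 (Karen): course_id=5 -> matches Databases
  - enrollment 2 (Wendy): course_id=3 -> matches Statistics
  - enrollment 3 (Grace): course_id=3 -> matches Statistics
  - enrollment 4 (Eli): course_id=NULL, no match -> dropped
  - enrollment 5 (Victor): course_id=1 -> matches Algebra
So 1 of 5 rows is dropped.

SQL:
SELECT a.student, b.title AS course
FROM enrollments a
INNER JOIN courses b ON a.course_id = b.id

Result:
student | course    
--------+-----------
Karen   | Databases 
Wendy   | Statistics
Grace   | Statistics
Victor  | Algebra   


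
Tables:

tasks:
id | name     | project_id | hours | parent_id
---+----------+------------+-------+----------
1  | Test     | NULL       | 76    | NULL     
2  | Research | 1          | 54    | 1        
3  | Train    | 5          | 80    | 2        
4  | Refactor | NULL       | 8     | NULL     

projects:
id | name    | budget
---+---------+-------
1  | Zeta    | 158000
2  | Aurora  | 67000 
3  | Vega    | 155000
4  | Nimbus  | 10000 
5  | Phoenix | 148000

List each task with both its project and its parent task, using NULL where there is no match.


Two LEFT JOINs from the same base table tasks: one to projects via project_id, one to tasks itself via parent_id. Both are LEFT so every task is preserved.
Match against projects:
  - task 1 (Test): project_id=NULL, no match -> kept with NULL
  - task 2 (Research): project_id=1 -> matches Zeta
  - task 3 (Train): project_id=5 -> matches Phoenix
  - task 4 (Refactor): project_id=NULL, no match -> kept with NULL
Match against tasks (self):
  - task 1 (Test): parent_id=NULL -> NULL
  - task 2 (Research): parent_id=1 -> Test
  - task 3 (Train): parent_id=2 -> Research
  - task 4 (Refactor): parent_id=NULL -> NULL

SQL:
SELECT a.name, b.name AS project, c.name AS parent
FROM tasks a
LEFT JOIN projects b ON a.project_id = b.id
LEFT JOIN tasks c ON a.parent_id = c.id

Result:
name     | project | parent  
---------+---------+---------
Test     | NULL    | NULL    
Research | Zeta    | Test    
Train    | Phoenix | Research
Refactor | NULL    | NULL    


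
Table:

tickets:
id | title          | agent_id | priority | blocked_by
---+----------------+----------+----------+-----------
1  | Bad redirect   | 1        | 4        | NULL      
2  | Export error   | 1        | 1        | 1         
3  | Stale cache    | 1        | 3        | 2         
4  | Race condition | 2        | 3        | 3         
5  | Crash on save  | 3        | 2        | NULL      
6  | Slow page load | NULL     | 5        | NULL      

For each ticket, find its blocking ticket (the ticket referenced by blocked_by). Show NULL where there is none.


This is a self-join: tickets is joined to a second copy of itself, matching each row's blocked_by to another row's id. Use LEFT JOIN so rows with blocked_by=NULL are kept.
  - ticket 1 (Bad redirect): blocked_by=NULL -> NULL
  - ticket 2 (Export error): blocked_by=1 -> Bad redirect
  - ticket 3 (Stale cache): blocked_by=2 -> Export error
  - ticket 4 (Race condition): blocked_by=3 -> Stale cache
  - ticket 5 (Crash on save): blocked_by=NULL -> NULL
  - ticket 6 (Slow page load): blocked_by=NULL -> NULL

SQL:
SELECT a.title AS item, b.title AS blocked_by
FROM tickets a
LEFT JOIN tickets b ON a.blocked_by = b.id

Result:
item           | blocked_by  
---------------+-------------
Bad redirect   | NULL        
Export error   | Bad redirect
Stale cache    | Export error
Race condition | Stale cache 
Crash on save  | NULL        
Slow page load | NULL        


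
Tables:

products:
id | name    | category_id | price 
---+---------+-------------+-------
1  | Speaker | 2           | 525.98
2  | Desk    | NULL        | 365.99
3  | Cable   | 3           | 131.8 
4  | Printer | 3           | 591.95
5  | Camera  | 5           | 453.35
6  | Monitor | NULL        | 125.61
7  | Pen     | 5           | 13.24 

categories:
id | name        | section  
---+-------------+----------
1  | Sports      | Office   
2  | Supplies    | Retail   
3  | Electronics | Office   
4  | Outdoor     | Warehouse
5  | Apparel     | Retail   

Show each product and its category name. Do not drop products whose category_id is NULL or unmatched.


LEFT JOIN keeps every row from products (the left table); where category_id has no match in categories, the category columns become NULL. Walk through each product:
  - product 1 (Speaker): category_id=2 -> matches Supplies
  - product 2 (Desk): category_id=NULL, no match -> kept with NULL
  - product 3 (Cable): category_id=3 -> matches Electronics
  - product 4 (Printer): category_id=3 -> matches Electronics
  - product 5 (Camera): category_id=5 -> matches Apparel
  - product 6 (Monitor): category_id=NULL, no match -> kept with NULL
  - product 7 (Pen): category_id=5 -> matches Apparel
All 7 rows appear; 2 have NULL category.

SQL:
SELECT a.name, b.name AS category
FROM products a
LEFT JOIN categories b ON a.category_id = b.id

Result:
name    | category   
--------+------------
Speaker | Supplies   
Desk    | NULL       
Cable   | Electronics
Printer | Electronics
Camera  | Apparel    
Monitor | NULL       
Pen     | Apparel    


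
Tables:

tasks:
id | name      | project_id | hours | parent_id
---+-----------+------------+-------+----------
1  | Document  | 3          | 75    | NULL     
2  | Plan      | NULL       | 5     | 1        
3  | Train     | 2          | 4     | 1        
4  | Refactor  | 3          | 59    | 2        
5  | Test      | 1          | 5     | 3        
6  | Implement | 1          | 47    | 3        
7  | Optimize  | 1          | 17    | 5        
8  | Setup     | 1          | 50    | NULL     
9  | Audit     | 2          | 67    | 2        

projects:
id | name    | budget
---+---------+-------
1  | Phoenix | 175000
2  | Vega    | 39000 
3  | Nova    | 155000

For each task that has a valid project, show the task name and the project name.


INNER JOIN keeps only tasks rows whose project_id matches an id in projects. Walk through each task:
  - task 1 (Document): project_id=3 -> matches Nova
  - task 2 (Plan): project_id=NULL, no match -> dropped
  - task 3 (Train): project_id=2 -> matches Vega
  - task 4 (Refactor): project_id=3 -> matches Nova
  - task 5 (Test): project_id=1 -> matches Phoenix
  - task 6 (Implement): project_id=1 -> matches Phoenix
  - task 7 (Optimize): project_id=1 -> matches Phoenix
  - task 8 (Setup): project_id=1 -> matches Phoenix
  - task 9 (Audit): project_id=2 -> matches Vega
So 1 of 9 rows is dropped.

SQL:
SELECT a.name, b.name AS project
FROM tasks a
INNER JOIN projects b ON a.project_id = b.id

Result:
name      | project
----------+--------
Document  | Nova   
Train     | Vega   
Refactor  | Nova   
Test      | Phoenix
Implement | Phoenix
Optimize  | Phoenix
Setup     | Phoenix
Audit     | Vega   


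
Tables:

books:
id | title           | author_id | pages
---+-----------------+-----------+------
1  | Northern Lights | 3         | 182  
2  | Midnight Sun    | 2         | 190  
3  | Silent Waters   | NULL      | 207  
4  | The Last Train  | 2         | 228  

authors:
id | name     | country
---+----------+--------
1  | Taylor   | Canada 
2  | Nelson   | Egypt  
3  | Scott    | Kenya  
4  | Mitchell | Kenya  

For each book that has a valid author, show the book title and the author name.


INNER JOIN keeps only books rows whose author_id matches an id in authors. Walk through each book:
  - book 1 (Northern Lights): author_id=3 -> matches Scott
  - book 2 (Midnight Sun): author_id=2 -> matches Nelson
  - book 3 (Silent Waters): author_id=NULL, no match -> dropped
  - book 4 (The Last Train): author_id=2 -> matches Nelson
So 1 of 4 rows is dropped.

SQL:
SELECT a.title, b.name AS author
FROM books a
INNER JOIN authors b ON a.author_id = b.id

Result:
title           | author
----------------+-------
Northern Lights | Scott 
Midnight Sun    | Nelson
The Last Train  | Nelson


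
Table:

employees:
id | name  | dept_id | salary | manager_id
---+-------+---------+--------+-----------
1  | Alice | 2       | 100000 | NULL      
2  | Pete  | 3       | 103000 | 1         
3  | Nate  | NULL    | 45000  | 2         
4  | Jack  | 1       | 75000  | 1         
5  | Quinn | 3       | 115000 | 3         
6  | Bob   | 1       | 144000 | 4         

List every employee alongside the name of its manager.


This is a self-join: employees is joined to a second copy of itself, matching each row's manager_id to another row's id. Use LEFT JOIN so rows with manager_id=NULL are kept.
  - employee 1 (Alice): manager_id=NULL -> NULL
  - employee 2 (Pete): manager_id=1 -> Alice
  - employee 3 (Nate): manager_id=2 -> Pete
  - employee 4 (Jack): manager_id=1 -> Alice
  - employee 5 (Quinn): manager_id=3 -> Nate
  - employee 6 (Bob): manager_id=4 -> Jack

SQL:
SELECT a.name AS item, b.name AS manager
FROM employees a
LEFT JOIN employees b ON a.manager_id = b.id

Result:
item  | manager
------+--------
Alice | NULL   
Pete  | Alice  
Nate  | Pete   
Jack  | Alice  
Quinn | Nate   
Bob   | Jack   


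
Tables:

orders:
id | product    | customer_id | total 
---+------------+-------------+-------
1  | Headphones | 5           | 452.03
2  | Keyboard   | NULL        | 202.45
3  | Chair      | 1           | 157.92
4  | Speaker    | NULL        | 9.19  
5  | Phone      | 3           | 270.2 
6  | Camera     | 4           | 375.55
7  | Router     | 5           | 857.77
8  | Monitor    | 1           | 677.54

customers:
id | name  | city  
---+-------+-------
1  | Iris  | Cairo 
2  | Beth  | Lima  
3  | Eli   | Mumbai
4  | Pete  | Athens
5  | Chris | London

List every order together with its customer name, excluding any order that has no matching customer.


INNER JOIN keeps only orders rows whose customer_id matches an id in customers. Walk through each order:
  - order 1 (Headphones): customer_id=5 -> matches Chris
  - order 2 (Keyboard): customer_id=NULL, no match -> dropped
  - order 3 (Chair): customer_id=1 -> matches Iris
  - order 4 (Speaker): customer_id=NULL, no match -> dropped
  - order 5 (Phone): customer_id=3 -> matches Eli
  - order 6 (Camera): customer_id=4 -> matches Pete
  - order 7 (Router): customer_id=5 -> matches Chris
  - order 8 (Monitor): customer_id=1 -> matches Iris
So 2 of 8 rows are dropped.

SQL:
SELECT a.product, b.name AS customer
FROM orders a
INNER JOIN customers b ON a.customer_id = b.id

Result:
product    | customer
-----------+---------
Headphones | Chris   
Chair      | Iris    
Phone      | Eli     
Camera     | Pete    
Router     | Chris   
Monitor    | Iris    


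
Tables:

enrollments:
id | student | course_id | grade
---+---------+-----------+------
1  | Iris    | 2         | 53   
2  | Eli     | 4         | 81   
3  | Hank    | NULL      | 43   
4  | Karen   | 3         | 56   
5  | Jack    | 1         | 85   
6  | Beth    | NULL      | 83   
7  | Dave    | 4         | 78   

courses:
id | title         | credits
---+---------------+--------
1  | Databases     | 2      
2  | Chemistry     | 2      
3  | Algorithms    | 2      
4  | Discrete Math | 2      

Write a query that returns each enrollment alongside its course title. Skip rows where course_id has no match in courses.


INNER JOIN keeps only enrollments rows whose course_id matches an id in courses. Walk through each enrollment:
  - enrollment 1 (Iris): course_id=2 -> matches Chemistry
  - enrollment 2 (Eli): course_id=4 -> matches Discrete Math
  - enrollment 3 (Hank): course_id=NULL, no match -> dropped
  - enrollment 4 (Karen): course_id=3 -> matches Algorithms
  - enrollment 5 (Jack): course_id=1 -> matches Databases
  - enrollment 6 (Beth): course_id=NULL, no match -> dropped
  - enrollment 7 (Dave): course_id=4 -> matches Discrete Math
So 2 of 7 rows are dropped.

SQL:
SELECT a.student, b.title AS course
FROM enrollments a
INNER JOIN courses b ON a.course_id = b.id

Result:
student | course       
--------+--------------
Iris    | Chemistry    
Eli     | Discrete Math
Karen   | Algorithms   
Jack    | Databases    
Dave    | Discrete Math


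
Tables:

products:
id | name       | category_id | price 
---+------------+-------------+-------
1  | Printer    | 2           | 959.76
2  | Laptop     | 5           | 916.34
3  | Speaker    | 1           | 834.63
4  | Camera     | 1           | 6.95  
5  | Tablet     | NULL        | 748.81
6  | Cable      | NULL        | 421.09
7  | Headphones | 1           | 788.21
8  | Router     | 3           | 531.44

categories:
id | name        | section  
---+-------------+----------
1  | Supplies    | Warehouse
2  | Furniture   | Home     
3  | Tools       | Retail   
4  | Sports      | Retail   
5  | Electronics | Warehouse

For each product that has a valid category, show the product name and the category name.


INNER JOIN keeps only products rows whose category_id matches an id in categories. Walk through each product:
  - product 1 (Printer): category_id=2 -> matches Furniture
  - product 2 (Laptop): category_id=5 -> matches Electronics
  - product 3 (Speaker): category_id=1 -> matches Supplies
  - product 4 (Camera): category_id=1 -> matches Supplies
  - product 5 (Tablet): category_id=NULL, no match -> dropped
  - product 6 (Cable): category_id=NULL, no match -> dropped
  - product 7 (Headphones): category_id=1 -> matches Supplies
  - product 8 (Router): category_id=3 -> matches Tools
So 2 of 8 rows are dropped.

SQL:
SELECT a.name, b.name AS category
FROM products a
INNER JOIN categories b ON a.category_id = b.id

Result:
name       | category   
-----------+------------
Printer    | Furniture  
Laptop     | Electronics
Speaker    | Supplies   
Camera     | Supplies   
Headphones | Supplies   
Router     | Tools      


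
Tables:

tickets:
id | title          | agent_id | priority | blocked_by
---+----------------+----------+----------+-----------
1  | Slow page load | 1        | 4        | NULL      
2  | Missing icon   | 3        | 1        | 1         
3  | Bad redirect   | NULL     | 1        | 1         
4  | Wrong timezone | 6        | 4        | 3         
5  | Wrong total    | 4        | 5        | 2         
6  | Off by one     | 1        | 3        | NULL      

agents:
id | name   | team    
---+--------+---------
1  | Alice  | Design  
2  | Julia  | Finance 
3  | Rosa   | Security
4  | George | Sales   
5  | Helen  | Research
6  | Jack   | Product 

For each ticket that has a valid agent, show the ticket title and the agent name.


INNER JOIN keeps only tickets rows whose agent_id matches an id in agents. Walk through each ticket:
  - ticket 1 (Slow page load): agent_id=1 -> matches Alice
  - ticket 2 (Missing icon): agent_id=3 -> matches Rosa
  - ticket 3 (Bad redirect): agent_id=NULL, no match -> dropped
  - ticket 4 (Wrong timezone): agent_id=6 -> matches Jack
  - ticket 5 (Wrong total): agent_id=4 -> matches George
  - ticket 6 (Off by one): agent_id=1 -> matches Alice
So 1 of 6 rows is dropped.

SQL:
SELECT a.title, b.name AS agent
FROM tickets a
INNER JOIN agents b ON a.agent_id = b.id

Result:
title          | agent 
---------------+-------
Slow page load | Alice 
Missing icon   | Rosa  
Wrong timezone | Jack  
Wrong total    | George
Off by one     | Alice 


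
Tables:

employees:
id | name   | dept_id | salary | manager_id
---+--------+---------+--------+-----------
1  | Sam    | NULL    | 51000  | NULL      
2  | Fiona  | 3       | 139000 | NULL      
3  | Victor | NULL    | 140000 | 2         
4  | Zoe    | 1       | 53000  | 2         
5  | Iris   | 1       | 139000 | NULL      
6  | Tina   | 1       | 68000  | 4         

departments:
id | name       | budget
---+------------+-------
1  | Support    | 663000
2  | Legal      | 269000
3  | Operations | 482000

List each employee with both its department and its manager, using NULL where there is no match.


Two LEFT JOINs from the same base table employees: one to departments via dept_id, one to employees itself via manager_id. Both are LEFT so every employee is preserved.
Match against departments:
  - employee 1 (Sam): dept_id=NULL, no match -> kept with NULL
  - employee 2 (Fiona): dept_id=3 -> matches Operations
  - employee 3 (Victor): dept_id=NULL, no match -> kept with NULL
  - employee 4 (Zoe): dept_id=1 -> matches Support
  - employee 5 (Iris): dept_id=1 -> matches Support
  - employee 6 (Tina): dept_id=1 -> matches Support
Match against employees (self):
  - employee 1 (Sam): manager_id=NULL -> NULL
  - employee 2 (Fiona): manager_id=NULL -> NULL
  - employee 3 (Victor): manager_id=2 -> Fiona
  - employee 4 (Zoe): manager_id=2 -> Fiona
  - employee 5 (Iris): manager_id=NULL -> NULL
  - employee 6 (Tina): manager_id=4 -> Zoe

SQL:
SELECT a.name, b.name AS department, c.name AS manager
FROM employees a
LEFT JOIN departments b ON a.dept_id = b.id
LEFT JOIN employees c ON a.manager_id = c.id

Result:
name   | department | manager
-------+------------+--------
Sam    | NULL       | NULL   
Fiona  | Operations | NULL   
Victor | NULL       | Fiona  
Zoe    | Support    | Fiona  
Iris   | Support    | NULL   
Tina   | Support    | Zoe    


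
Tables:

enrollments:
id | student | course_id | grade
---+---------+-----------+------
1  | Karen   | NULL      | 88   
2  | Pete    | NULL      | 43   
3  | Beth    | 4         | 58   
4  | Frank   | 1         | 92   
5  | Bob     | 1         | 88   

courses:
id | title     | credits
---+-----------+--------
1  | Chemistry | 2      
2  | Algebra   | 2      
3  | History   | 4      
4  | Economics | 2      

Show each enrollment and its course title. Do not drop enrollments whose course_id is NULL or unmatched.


LEFT JOIN keeps every row from enrollments (the left table); where course_id has no match in courses, the course columns become NULL. Walk through each enrollment:
  - enrollment 1 (Karen): course_id=NULL, no match -> kept with NULL
  - enrollment 2 (Pete): course_id=NULL, no match -> kept with NULL
  - enrollment 3 (Beth): course_id=4 -> matches Economics
  - enrollment 4 (Frank): course_id=1 -> matches Chemistry
  - enrollment 5 (Bob): course_id=1 -> matches Chemistry
All 5 rows appear; 2 have NULL course.

SQL:
SELECT a.student, b.title AS course
FROM enrollments a
LEFT JOIN courses b ON a.course_id = b.id

Result:
student | course   
--------+----------
Karen   | NULL     
Pete    | NULL     
Beth    | Economics
Frank   | Chemistry
Bob     | Chemistry


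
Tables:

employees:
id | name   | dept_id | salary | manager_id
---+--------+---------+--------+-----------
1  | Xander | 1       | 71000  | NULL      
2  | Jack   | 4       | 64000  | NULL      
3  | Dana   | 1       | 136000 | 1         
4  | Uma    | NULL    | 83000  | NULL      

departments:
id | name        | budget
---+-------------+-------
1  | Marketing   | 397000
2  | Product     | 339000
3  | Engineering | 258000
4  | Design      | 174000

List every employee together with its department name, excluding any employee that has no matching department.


INNER JOIN keeps only employees rows whose dept_id matches an id in departments. Walk through each employee:
  - employee 1 (Xander): dept_id=1 -> matches Marketing
  - employee 2 (Jack): dept_id=4 -> matches Design
  - employee 3 (Dana): dept_id=1 -> matches Marketing
  - employee 4 (Uma): dept_id=NULL, no match -> dropped
So 1 of 4 rows is dropped.

SQL:
SELECT a.name, b.name AS department
FROM employees a
INNER JOIN departments b ON a.dept_id = b.id

Result:
name   | department
-------+-----------
Xander | Marketing 
Jack   | Design    
Dana   | Marketing 


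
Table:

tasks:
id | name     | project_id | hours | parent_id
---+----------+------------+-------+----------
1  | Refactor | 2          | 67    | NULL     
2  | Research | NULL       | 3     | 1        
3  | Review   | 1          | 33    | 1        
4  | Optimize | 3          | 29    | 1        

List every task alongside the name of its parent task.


This is a self-join: tasks is joined to a second copy of itself, matching each row's parent_id to another row's id. Use LEFT JOIN so rows with parent_id=NULL are kept.
  - task 1 (Refactor): parent_id=NULL -> NULL
  - task 2 (Research): parent_id=1 -> Refactor
  - task 3 (Review): parent_id=1 -> Refactor
  - task 4 (Optimize): parent_id=1 -> Refactor

SQL:
SELECT a.name AS item, b.name AS parent
FROM tasks a
LEFT JOIN tasks b ON a.parent_id = b.id

Result:
item     | parent  
---------+---------
Refactor | NULL    
Research | Refactor
Review   | Refactor
Optimize | Refactor


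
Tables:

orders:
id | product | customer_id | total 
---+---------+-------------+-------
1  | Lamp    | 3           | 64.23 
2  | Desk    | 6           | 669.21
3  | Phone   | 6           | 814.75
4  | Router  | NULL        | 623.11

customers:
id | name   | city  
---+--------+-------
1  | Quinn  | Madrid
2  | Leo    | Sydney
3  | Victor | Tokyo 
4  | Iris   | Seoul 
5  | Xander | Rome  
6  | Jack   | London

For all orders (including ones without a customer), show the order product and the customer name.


LEFT JOIN keeps every row from orders (the left table); where customer_id has no match in customers, the customer columns become NULL. Walk through each order:
  - order 1 (Lamp): customer_id=3 -> matches Victor
  - order 2 (Desk): customer_id=6 -> matches Jack
  - order 3 (Phone): customer_id=6 -> matches Jack
  - order 4 (Router): customer_id=NULL, no match -> kept with NULL
All 4 rows appear; 1 has NULL customer.

SQL:
SELECT a.product, b.name AS customer
FROM orders a
LEFT JOIN customers b ON a.customer_id = b.id

Result:
product | customer
--------+---------
Lamp    | Victor  
Desk    | Jack    
Phone   | Jack    
Router  | NULL    


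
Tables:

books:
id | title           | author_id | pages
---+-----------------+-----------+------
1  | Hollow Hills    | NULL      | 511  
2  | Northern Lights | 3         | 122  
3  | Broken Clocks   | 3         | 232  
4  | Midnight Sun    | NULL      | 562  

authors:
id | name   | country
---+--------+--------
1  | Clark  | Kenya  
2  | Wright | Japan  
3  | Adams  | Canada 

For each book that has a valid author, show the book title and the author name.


INNER JOIN keeps only books rows whose author_id matches an id in authors. Walk through each book:
  - book 1 (Hollow Hills): author_id=NULL, no match -> dropped
  - book 2 (Northern Lights): author_id=3 -> matches Adams
  - book 3 (Broken Clocks): author_id=3 -> matches Adams
  - book 4 (Midnight Sun): author_id=NULL, no match -> dropped
So 2 of 4 rows are dropped.

SQL:
SELECT a.title, b.name AS author
FROM books a
INNER JOIN authors b ON a.author_id = b.id

Result:
title           | author
----------------+-------
Northern Lights | Adams 
Broken Clocks   | Adams 


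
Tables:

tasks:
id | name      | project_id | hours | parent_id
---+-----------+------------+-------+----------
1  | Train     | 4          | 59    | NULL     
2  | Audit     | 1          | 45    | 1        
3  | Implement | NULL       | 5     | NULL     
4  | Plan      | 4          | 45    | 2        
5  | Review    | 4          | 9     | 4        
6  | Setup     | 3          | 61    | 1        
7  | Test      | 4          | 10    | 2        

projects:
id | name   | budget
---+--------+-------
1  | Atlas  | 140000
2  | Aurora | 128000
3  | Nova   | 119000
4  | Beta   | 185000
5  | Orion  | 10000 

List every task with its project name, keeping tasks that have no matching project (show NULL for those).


LEFT JOIN keeps every row from tasks (the left table); where project_id has no match in projects, the project columns become NULL. Walk through each task:
  - task 1 (Train): project_id=4 -> matches Beta
  - task 2 (Audit): project_id=1 -> matches Atlas
  - task 3 (Implement): project_id=NULL, no match -> kept with NULL
  - task 4 (Plan): project_id=4 -> matches Beta
  - task 5 (Review): project_id=4 -> matches Beta
  - task 6 (Setup): project_id=3 -> matches Nova
  - task 7 (Test): project_id=4 -> matches Beta
All 7 rows appear; 1 has NULL project.

SQL:
SELECT a.name, b.name AS project
FROM tasks a
LEFT JOIN projects b ON a.project_id = b.id

Result:
name      | project
----------+--------
Train     | Beta   
Audit     | Atlas  
Implement | NULL   
Plan      | Beta   
Review    | Beta   
Setup     | Nova   
Test      | Beta   


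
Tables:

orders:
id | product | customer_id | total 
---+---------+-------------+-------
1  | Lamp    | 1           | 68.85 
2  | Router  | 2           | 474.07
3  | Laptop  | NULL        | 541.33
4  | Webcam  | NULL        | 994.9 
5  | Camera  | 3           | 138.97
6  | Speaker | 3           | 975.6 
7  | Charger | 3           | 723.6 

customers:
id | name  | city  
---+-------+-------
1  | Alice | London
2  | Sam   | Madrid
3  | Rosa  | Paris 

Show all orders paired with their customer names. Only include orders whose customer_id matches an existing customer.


INNER JOIN keeps only orders rows whose customer_id matches an id in customers. Walk through each order:
  - order 1 (Lamp): customer_id=1 -> matches Alice
  - order 2 (Router): customer_id=2 -> matches Sam
  - order 3 (Laptop): customer_id=NULL, no match -> dropped
  - order 4 (Webcam): customer_id=NULL, no match -> dropped
  - order 5 (Camera): customer_id=3 -> matches Rosa
  - order 6 (Speaker): customer_id=3 -> matches Rosa
  - order 7 (Charger): customer_id=3 -> matches Rosa
So 2 of 7 rows are dropped.

SQL:
SELECT a.product, b.name AS customer
FROM orders a
INNER JOIN customers b ON a.customer_id = b.id

Result:
product | customer
--------+---------
Lamp    | Alice   
Router  | Sam     
Camera  | Rosa    
Speaker | Rosa    
Charger | Rosa    
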